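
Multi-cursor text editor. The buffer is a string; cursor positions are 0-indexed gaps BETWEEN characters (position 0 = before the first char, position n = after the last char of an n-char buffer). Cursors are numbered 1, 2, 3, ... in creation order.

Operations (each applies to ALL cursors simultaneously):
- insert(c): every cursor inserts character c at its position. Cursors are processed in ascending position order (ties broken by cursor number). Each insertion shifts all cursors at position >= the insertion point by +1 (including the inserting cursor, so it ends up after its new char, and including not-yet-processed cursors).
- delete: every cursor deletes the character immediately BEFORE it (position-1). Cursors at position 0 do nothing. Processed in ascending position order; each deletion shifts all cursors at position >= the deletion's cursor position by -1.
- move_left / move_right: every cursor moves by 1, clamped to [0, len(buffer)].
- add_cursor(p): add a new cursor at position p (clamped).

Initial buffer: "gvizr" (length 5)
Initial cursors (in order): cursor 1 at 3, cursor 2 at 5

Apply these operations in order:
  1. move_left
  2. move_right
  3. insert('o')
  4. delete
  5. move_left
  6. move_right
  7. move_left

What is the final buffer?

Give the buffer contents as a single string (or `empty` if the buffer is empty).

After op 1 (move_left): buffer="gvizr" (len 5), cursors c1@2 c2@4, authorship .....
After op 2 (move_right): buffer="gvizr" (len 5), cursors c1@3 c2@5, authorship .....
After op 3 (insert('o')): buffer="gviozro" (len 7), cursors c1@4 c2@7, authorship ...1..2
After op 4 (delete): buffer="gvizr" (len 5), cursors c1@3 c2@5, authorship .....
After op 5 (move_left): buffer="gvizr" (len 5), cursors c1@2 c2@4, authorship .....
After op 6 (move_right): buffer="gvizr" (len 5), cursors c1@3 c2@5, authorship .....
After op 7 (move_left): buffer="gvizr" (len 5), cursors c1@2 c2@4, authorship .....

Answer: gvizr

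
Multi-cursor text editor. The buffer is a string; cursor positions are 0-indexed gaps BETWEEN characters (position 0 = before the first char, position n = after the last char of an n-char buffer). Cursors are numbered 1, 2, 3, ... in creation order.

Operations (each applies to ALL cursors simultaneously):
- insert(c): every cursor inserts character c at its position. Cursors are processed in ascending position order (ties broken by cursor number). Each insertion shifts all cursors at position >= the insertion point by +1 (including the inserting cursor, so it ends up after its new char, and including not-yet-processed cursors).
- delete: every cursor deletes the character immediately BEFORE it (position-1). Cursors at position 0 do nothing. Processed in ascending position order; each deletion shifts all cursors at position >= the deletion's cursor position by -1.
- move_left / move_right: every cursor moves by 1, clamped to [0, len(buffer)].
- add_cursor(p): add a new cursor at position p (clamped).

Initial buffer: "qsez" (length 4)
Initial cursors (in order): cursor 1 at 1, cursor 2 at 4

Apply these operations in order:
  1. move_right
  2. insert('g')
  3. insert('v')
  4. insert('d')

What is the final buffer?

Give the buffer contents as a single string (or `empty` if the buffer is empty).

Answer: qsgvdezgvd

Derivation:
After op 1 (move_right): buffer="qsez" (len 4), cursors c1@2 c2@4, authorship ....
After op 2 (insert('g')): buffer="qsgezg" (len 6), cursors c1@3 c2@6, authorship ..1..2
After op 3 (insert('v')): buffer="qsgvezgv" (len 8), cursors c1@4 c2@8, authorship ..11..22
After op 4 (insert('d')): buffer="qsgvdezgvd" (len 10), cursors c1@5 c2@10, authorship ..111..222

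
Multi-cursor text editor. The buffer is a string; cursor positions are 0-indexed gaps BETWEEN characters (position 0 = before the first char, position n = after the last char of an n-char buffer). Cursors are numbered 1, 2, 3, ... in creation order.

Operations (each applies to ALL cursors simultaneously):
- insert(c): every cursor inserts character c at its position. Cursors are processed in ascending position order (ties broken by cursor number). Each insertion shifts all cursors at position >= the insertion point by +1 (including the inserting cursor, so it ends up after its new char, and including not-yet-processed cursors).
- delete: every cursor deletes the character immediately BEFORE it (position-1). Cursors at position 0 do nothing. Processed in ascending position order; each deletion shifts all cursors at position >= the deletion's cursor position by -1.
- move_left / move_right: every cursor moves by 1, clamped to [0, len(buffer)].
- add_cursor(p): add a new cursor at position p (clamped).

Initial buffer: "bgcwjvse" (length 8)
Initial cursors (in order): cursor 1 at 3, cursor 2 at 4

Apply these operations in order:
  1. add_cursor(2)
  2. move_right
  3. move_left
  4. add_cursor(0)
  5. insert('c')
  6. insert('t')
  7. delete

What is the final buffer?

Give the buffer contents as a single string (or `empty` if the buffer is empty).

After op 1 (add_cursor(2)): buffer="bgcwjvse" (len 8), cursors c3@2 c1@3 c2@4, authorship ........
After op 2 (move_right): buffer="bgcwjvse" (len 8), cursors c3@3 c1@4 c2@5, authorship ........
After op 3 (move_left): buffer="bgcwjvse" (len 8), cursors c3@2 c1@3 c2@4, authorship ........
After op 4 (add_cursor(0)): buffer="bgcwjvse" (len 8), cursors c4@0 c3@2 c1@3 c2@4, authorship ........
After op 5 (insert('c')): buffer="cbgcccwcjvse" (len 12), cursors c4@1 c3@4 c1@6 c2@8, authorship 4..3.1.2....
After op 6 (insert('t')): buffer="ctbgctcctwctjvse" (len 16), cursors c4@2 c3@6 c1@9 c2@12, authorship 44..33.11.22....
After op 7 (delete): buffer="cbgcccwcjvse" (len 12), cursors c4@1 c3@4 c1@6 c2@8, authorship 4..3.1.2....

Answer: cbgcccwcjvse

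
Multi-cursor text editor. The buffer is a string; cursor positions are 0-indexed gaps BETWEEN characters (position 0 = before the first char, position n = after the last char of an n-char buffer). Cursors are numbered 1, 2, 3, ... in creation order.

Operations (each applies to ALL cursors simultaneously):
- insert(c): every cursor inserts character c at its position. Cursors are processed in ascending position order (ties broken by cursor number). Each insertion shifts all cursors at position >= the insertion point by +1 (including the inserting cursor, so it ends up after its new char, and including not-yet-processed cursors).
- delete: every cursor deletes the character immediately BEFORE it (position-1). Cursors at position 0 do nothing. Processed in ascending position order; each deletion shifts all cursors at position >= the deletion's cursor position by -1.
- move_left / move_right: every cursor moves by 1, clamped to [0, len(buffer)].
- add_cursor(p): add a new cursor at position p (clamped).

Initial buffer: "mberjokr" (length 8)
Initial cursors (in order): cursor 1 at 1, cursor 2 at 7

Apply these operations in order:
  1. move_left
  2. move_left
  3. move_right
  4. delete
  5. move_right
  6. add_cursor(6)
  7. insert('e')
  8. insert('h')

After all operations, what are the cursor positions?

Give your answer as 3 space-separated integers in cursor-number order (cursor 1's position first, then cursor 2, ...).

After op 1 (move_left): buffer="mberjokr" (len 8), cursors c1@0 c2@6, authorship ........
After op 2 (move_left): buffer="mberjokr" (len 8), cursors c1@0 c2@5, authorship ........
After op 3 (move_right): buffer="mberjokr" (len 8), cursors c1@1 c2@6, authorship ........
After op 4 (delete): buffer="berjkr" (len 6), cursors c1@0 c2@4, authorship ......
After op 5 (move_right): buffer="berjkr" (len 6), cursors c1@1 c2@5, authorship ......
After op 6 (add_cursor(6)): buffer="berjkr" (len 6), cursors c1@1 c2@5 c3@6, authorship ......
After op 7 (insert('e')): buffer="beerjkere" (len 9), cursors c1@2 c2@7 c3@9, authorship .1....2.3
After op 8 (insert('h')): buffer="beherjkehreh" (len 12), cursors c1@3 c2@9 c3@12, authorship .11....22.33

Answer: 3 9 12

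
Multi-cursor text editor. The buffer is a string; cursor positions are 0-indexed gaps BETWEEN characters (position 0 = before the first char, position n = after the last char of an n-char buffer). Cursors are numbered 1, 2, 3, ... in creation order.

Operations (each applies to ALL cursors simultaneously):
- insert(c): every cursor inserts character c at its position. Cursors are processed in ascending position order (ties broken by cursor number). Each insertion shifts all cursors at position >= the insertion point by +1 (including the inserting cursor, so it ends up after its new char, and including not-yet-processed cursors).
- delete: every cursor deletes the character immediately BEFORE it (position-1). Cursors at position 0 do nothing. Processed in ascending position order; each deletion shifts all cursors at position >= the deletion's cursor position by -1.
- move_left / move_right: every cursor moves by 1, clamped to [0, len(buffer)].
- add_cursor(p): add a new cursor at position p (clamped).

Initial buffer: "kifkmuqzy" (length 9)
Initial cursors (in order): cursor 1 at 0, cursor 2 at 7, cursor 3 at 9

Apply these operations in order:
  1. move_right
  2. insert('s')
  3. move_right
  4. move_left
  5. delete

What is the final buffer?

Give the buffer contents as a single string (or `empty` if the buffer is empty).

Answer: kifkmuqzs

Derivation:
After op 1 (move_right): buffer="kifkmuqzy" (len 9), cursors c1@1 c2@8 c3@9, authorship .........
After op 2 (insert('s')): buffer="ksifkmuqzsys" (len 12), cursors c1@2 c2@10 c3@12, authorship .1.......2.3
After op 3 (move_right): buffer="ksifkmuqzsys" (len 12), cursors c1@3 c2@11 c3@12, authorship .1.......2.3
After op 4 (move_left): buffer="ksifkmuqzsys" (len 12), cursors c1@2 c2@10 c3@11, authorship .1.......2.3
After op 5 (delete): buffer="kifkmuqzs" (len 9), cursors c1@1 c2@8 c3@8, authorship ........3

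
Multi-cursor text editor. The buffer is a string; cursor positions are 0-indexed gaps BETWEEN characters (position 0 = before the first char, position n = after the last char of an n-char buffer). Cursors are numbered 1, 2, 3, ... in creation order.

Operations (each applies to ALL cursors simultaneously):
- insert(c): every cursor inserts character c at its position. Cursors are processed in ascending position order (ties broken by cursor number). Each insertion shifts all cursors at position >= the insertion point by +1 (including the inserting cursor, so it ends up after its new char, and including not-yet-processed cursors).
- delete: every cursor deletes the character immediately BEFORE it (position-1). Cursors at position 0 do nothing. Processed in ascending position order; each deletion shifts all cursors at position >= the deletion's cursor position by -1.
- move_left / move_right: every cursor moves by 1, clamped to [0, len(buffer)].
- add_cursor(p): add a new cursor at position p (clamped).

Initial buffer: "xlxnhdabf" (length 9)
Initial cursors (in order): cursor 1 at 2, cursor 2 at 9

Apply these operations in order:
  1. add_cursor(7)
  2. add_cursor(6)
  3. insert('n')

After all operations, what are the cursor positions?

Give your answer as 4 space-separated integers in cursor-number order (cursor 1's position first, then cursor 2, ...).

Answer: 3 13 10 8

Derivation:
After op 1 (add_cursor(7)): buffer="xlxnhdabf" (len 9), cursors c1@2 c3@7 c2@9, authorship .........
After op 2 (add_cursor(6)): buffer="xlxnhdabf" (len 9), cursors c1@2 c4@6 c3@7 c2@9, authorship .........
After op 3 (insert('n')): buffer="xlnxnhdnanbfn" (len 13), cursors c1@3 c4@8 c3@10 c2@13, authorship ..1....4.3..2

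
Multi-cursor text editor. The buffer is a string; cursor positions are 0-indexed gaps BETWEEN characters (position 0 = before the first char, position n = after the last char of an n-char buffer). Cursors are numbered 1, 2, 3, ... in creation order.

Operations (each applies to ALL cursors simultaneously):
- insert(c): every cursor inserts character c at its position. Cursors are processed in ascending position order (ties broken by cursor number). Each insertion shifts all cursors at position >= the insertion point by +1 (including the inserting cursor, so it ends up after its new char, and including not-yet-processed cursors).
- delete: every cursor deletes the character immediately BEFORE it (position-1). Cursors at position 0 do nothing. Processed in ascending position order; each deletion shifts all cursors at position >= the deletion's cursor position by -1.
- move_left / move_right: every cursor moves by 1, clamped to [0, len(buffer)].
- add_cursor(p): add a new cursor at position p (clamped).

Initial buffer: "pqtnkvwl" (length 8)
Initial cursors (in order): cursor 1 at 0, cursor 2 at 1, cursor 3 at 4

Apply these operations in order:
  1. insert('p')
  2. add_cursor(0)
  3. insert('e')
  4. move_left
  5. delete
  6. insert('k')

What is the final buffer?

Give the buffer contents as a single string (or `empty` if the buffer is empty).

Answer: kekepkeqtnkekvwl

Derivation:
After op 1 (insert('p')): buffer="pppqtnpkvwl" (len 11), cursors c1@1 c2@3 c3@7, authorship 1.2...3....
After op 2 (add_cursor(0)): buffer="pppqtnpkvwl" (len 11), cursors c4@0 c1@1 c2@3 c3@7, authorship 1.2...3....
After op 3 (insert('e')): buffer="epeppeqtnpekvwl" (len 15), cursors c4@1 c1@3 c2@6 c3@11, authorship 411.22...33....
After op 4 (move_left): buffer="epeppeqtnpekvwl" (len 15), cursors c4@0 c1@2 c2@5 c3@10, authorship 411.22...33....
After op 5 (delete): buffer="eepeqtnekvwl" (len 12), cursors c4@0 c1@1 c2@3 c3@7, authorship 41.2...3....
After op 6 (insert('k')): buffer="kekepkeqtnkekvwl" (len 16), cursors c4@1 c1@3 c2@6 c3@11, authorship 4411.22...33....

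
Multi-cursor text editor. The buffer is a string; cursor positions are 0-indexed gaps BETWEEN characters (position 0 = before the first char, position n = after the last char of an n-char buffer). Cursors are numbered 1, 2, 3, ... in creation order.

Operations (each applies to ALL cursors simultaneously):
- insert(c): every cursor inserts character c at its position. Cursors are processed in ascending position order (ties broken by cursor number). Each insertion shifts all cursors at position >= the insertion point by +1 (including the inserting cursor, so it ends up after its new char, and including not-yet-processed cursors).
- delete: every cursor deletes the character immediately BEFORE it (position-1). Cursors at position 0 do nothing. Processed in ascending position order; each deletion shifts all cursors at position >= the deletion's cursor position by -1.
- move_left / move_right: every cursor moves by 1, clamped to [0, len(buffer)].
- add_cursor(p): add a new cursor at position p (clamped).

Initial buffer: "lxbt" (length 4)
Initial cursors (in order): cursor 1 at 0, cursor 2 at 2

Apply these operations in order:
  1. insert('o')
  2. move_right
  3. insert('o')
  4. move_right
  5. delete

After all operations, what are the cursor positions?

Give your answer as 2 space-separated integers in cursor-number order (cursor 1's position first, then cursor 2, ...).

Answer: 3 6

Derivation:
After op 1 (insert('o')): buffer="olxobt" (len 6), cursors c1@1 c2@4, authorship 1..2..
After op 2 (move_right): buffer="olxobt" (len 6), cursors c1@2 c2@5, authorship 1..2..
After op 3 (insert('o')): buffer="oloxobot" (len 8), cursors c1@3 c2@7, authorship 1.1.2.2.
After op 4 (move_right): buffer="oloxobot" (len 8), cursors c1@4 c2@8, authorship 1.1.2.2.
After op 5 (delete): buffer="oloobo" (len 6), cursors c1@3 c2@6, authorship 1.12.2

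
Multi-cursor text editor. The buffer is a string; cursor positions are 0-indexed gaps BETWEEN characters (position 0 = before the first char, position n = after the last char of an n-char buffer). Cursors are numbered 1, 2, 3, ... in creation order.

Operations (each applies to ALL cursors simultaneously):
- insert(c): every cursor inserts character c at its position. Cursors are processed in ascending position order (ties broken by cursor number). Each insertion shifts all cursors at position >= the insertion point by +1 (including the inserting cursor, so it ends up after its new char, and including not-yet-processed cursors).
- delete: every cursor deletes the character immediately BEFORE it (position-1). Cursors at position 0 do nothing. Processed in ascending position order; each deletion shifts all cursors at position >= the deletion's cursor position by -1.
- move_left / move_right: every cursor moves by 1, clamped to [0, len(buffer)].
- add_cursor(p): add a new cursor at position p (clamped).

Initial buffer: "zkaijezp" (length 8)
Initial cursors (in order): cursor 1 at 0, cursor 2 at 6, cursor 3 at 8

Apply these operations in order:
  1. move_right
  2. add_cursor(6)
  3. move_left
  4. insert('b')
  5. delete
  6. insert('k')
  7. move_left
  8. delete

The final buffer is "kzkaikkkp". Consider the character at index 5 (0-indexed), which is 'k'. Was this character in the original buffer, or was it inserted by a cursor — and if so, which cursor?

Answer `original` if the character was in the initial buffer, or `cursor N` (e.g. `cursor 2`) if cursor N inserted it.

Answer: cursor 4

Derivation:
After op 1 (move_right): buffer="zkaijezp" (len 8), cursors c1@1 c2@7 c3@8, authorship ........
After op 2 (add_cursor(6)): buffer="zkaijezp" (len 8), cursors c1@1 c4@6 c2@7 c3@8, authorship ........
After op 3 (move_left): buffer="zkaijezp" (len 8), cursors c1@0 c4@5 c2@6 c3@7, authorship ........
After op 4 (insert('b')): buffer="bzkaijbebzbp" (len 12), cursors c1@1 c4@7 c2@9 c3@11, authorship 1.....4.2.3.
After op 5 (delete): buffer="zkaijezp" (len 8), cursors c1@0 c4@5 c2@6 c3@7, authorship ........
After op 6 (insert('k')): buffer="kzkaijkekzkp" (len 12), cursors c1@1 c4@7 c2@9 c3@11, authorship 1.....4.2.3.
After op 7 (move_left): buffer="kzkaijkekzkp" (len 12), cursors c1@0 c4@6 c2@8 c3@10, authorship 1.....4.2.3.
After op 8 (delete): buffer="kzkaikkkp" (len 9), cursors c1@0 c4@5 c2@6 c3@7, authorship 1....423.
Authorship (.=original, N=cursor N): 1 . . . . 4 2 3 .
Index 5: author = 4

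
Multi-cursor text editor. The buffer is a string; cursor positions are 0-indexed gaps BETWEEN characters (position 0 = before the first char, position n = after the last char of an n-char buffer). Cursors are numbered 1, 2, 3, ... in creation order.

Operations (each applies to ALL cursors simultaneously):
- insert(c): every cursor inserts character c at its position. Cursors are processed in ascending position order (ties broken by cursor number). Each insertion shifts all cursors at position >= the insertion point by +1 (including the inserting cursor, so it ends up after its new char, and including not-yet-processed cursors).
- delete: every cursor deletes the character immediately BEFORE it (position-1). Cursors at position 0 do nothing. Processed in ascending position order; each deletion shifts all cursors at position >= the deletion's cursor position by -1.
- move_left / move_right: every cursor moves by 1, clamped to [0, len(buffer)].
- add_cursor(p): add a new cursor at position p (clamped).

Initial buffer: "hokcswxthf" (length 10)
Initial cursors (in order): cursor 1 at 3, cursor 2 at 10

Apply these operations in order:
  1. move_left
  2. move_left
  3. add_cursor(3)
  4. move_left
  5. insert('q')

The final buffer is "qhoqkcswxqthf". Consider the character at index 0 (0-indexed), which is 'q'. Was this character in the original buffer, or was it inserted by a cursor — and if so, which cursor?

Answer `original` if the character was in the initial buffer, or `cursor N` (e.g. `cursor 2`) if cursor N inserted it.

After op 1 (move_left): buffer="hokcswxthf" (len 10), cursors c1@2 c2@9, authorship ..........
After op 2 (move_left): buffer="hokcswxthf" (len 10), cursors c1@1 c2@8, authorship ..........
After op 3 (add_cursor(3)): buffer="hokcswxthf" (len 10), cursors c1@1 c3@3 c2@8, authorship ..........
After op 4 (move_left): buffer="hokcswxthf" (len 10), cursors c1@0 c3@2 c2@7, authorship ..........
After op 5 (insert('q')): buffer="qhoqkcswxqthf" (len 13), cursors c1@1 c3@4 c2@10, authorship 1..3.....2...
Authorship (.=original, N=cursor N): 1 . . 3 . . . . . 2 . . .
Index 0: author = 1

Answer: cursor 1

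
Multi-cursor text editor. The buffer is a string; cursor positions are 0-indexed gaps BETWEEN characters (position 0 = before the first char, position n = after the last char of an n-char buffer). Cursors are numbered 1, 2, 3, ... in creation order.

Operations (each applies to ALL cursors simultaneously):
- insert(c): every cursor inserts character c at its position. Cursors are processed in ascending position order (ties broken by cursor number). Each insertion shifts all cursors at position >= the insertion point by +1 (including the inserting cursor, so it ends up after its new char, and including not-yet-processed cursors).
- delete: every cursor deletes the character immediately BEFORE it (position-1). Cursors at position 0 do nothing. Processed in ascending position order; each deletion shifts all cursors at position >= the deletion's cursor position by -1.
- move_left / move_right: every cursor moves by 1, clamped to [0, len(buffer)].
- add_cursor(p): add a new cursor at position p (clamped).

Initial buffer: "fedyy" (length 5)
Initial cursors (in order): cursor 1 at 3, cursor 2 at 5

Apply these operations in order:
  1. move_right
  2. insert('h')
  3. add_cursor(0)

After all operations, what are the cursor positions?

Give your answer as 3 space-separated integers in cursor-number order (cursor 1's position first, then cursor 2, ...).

Answer: 5 7 0

Derivation:
After op 1 (move_right): buffer="fedyy" (len 5), cursors c1@4 c2@5, authorship .....
After op 2 (insert('h')): buffer="fedyhyh" (len 7), cursors c1@5 c2@7, authorship ....1.2
After op 3 (add_cursor(0)): buffer="fedyhyh" (len 7), cursors c3@0 c1@5 c2@7, authorship ....1.2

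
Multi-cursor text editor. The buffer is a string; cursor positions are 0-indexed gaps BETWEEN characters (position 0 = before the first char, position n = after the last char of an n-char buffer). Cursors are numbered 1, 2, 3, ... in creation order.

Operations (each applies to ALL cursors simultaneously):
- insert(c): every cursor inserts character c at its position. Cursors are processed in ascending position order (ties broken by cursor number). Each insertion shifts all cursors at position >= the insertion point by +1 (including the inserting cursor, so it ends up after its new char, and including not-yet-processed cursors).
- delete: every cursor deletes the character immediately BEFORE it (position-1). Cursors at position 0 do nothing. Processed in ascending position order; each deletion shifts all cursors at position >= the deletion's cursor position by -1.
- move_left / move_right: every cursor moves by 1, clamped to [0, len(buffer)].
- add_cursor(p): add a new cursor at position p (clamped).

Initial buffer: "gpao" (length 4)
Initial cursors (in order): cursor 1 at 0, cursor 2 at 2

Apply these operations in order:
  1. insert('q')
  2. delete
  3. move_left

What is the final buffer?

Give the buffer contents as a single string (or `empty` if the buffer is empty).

Answer: gpao

Derivation:
After op 1 (insert('q')): buffer="qgpqao" (len 6), cursors c1@1 c2@4, authorship 1..2..
After op 2 (delete): buffer="gpao" (len 4), cursors c1@0 c2@2, authorship ....
After op 3 (move_left): buffer="gpao" (len 4), cursors c1@0 c2@1, authorship ....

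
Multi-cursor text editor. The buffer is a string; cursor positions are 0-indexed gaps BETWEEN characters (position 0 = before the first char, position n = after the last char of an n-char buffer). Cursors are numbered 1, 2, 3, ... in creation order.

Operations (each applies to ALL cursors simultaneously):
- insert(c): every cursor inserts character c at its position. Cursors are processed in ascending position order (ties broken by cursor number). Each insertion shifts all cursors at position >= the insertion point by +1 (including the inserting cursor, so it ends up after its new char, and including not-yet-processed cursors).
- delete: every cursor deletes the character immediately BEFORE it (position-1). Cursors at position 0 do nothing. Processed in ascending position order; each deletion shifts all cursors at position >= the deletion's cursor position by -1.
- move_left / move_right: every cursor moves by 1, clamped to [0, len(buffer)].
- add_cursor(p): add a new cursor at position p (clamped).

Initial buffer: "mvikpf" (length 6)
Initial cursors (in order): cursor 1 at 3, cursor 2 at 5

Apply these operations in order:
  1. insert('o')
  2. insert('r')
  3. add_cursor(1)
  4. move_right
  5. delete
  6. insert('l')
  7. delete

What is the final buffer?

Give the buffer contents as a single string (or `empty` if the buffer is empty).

Answer: miorpor

Derivation:
After op 1 (insert('o')): buffer="mviokpof" (len 8), cursors c1@4 c2@7, authorship ...1..2.
After op 2 (insert('r')): buffer="mviorkporf" (len 10), cursors c1@5 c2@9, authorship ...11..22.
After op 3 (add_cursor(1)): buffer="mviorkporf" (len 10), cursors c3@1 c1@5 c2@9, authorship ...11..22.
After op 4 (move_right): buffer="mviorkporf" (len 10), cursors c3@2 c1@6 c2@10, authorship ...11..22.
After op 5 (delete): buffer="miorpor" (len 7), cursors c3@1 c1@4 c2@7, authorship ..11.22
After op 6 (insert('l')): buffer="mliorlporl" (len 10), cursors c3@2 c1@6 c2@10, authorship .3.111.222
After op 7 (delete): buffer="miorpor" (len 7), cursors c3@1 c1@4 c2@7, authorship ..11.22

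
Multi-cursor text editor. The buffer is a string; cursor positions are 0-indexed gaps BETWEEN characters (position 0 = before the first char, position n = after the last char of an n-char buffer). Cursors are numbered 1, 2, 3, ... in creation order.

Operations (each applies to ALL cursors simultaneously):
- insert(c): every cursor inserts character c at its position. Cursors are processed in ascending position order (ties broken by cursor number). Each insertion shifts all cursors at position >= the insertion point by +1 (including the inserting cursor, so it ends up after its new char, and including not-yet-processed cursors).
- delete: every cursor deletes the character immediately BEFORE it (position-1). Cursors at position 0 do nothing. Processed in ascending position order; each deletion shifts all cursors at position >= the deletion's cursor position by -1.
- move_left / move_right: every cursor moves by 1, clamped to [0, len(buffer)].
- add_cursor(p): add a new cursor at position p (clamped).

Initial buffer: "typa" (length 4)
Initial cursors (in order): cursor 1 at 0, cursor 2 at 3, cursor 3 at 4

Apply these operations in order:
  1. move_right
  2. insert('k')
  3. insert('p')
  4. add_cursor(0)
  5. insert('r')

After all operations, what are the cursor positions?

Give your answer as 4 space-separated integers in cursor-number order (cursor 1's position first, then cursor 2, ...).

Answer: 5 14 14 1

Derivation:
After op 1 (move_right): buffer="typa" (len 4), cursors c1@1 c2@4 c3@4, authorship ....
After op 2 (insert('k')): buffer="tkypakk" (len 7), cursors c1@2 c2@7 c3@7, authorship .1...23
After op 3 (insert('p')): buffer="tkpypakkpp" (len 10), cursors c1@3 c2@10 c3@10, authorship .11...2323
After op 4 (add_cursor(0)): buffer="tkpypakkpp" (len 10), cursors c4@0 c1@3 c2@10 c3@10, authorship .11...2323
After op 5 (insert('r')): buffer="rtkprypakkpprr" (len 14), cursors c4@1 c1@5 c2@14 c3@14, authorship 4.111...232323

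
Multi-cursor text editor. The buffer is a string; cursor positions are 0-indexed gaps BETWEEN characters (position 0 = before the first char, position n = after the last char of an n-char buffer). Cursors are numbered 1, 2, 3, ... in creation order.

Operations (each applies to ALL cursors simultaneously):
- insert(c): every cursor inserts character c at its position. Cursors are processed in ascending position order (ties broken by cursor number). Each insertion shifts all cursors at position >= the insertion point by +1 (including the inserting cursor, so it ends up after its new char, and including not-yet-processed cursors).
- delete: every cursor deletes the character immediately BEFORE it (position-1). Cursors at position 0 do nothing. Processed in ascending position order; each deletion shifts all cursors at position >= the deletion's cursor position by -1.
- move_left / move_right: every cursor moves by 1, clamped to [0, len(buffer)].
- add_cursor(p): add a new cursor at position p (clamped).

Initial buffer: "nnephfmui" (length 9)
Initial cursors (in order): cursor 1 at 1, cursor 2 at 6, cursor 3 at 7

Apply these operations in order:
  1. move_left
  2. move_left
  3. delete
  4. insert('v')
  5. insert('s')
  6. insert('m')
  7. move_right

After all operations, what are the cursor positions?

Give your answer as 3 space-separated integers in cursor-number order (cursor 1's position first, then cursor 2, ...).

Answer: 4 13 13

Derivation:
After op 1 (move_left): buffer="nnephfmui" (len 9), cursors c1@0 c2@5 c3@6, authorship .........
After op 2 (move_left): buffer="nnephfmui" (len 9), cursors c1@0 c2@4 c3@5, authorship .........
After op 3 (delete): buffer="nnefmui" (len 7), cursors c1@0 c2@3 c3@3, authorship .......
After op 4 (insert('v')): buffer="vnnevvfmui" (len 10), cursors c1@1 c2@6 c3@6, authorship 1...23....
After op 5 (insert('s')): buffer="vsnnevvssfmui" (len 13), cursors c1@2 c2@9 c3@9, authorship 11...2323....
After op 6 (insert('m')): buffer="vsmnnevvssmmfmui" (len 16), cursors c1@3 c2@12 c3@12, authorship 111...232323....
After op 7 (move_right): buffer="vsmnnevvssmmfmui" (len 16), cursors c1@4 c2@13 c3@13, authorship 111...232323....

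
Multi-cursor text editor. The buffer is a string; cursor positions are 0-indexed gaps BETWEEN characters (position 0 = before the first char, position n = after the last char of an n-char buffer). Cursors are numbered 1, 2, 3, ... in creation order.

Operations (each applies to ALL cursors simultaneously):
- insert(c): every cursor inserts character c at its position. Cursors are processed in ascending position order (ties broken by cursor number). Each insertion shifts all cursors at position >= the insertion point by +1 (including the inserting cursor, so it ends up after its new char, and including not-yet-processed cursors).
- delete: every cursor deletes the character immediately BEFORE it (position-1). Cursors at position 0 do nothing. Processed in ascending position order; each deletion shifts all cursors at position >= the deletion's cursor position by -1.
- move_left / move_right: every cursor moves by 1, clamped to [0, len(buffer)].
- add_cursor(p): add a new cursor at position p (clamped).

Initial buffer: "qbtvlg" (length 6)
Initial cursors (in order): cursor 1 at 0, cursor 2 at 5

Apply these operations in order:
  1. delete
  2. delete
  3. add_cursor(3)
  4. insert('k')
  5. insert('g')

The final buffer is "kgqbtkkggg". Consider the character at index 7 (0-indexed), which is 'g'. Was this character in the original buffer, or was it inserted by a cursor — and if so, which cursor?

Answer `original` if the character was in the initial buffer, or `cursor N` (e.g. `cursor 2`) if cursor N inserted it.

After op 1 (delete): buffer="qbtvg" (len 5), cursors c1@0 c2@4, authorship .....
After op 2 (delete): buffer="qbtg" (len 4), cursors c1@0 c2@3, authorship ....
After op 3 (add_cursor(3)): buffer="qbtg" (len 4), cursors c1@0 c2@3 c3@3, authorship ....
After op 4 (insert('k')): buffer="kqbtkkg" (len 7), cursors c1@1 c2@6 c3@6, authorship 1...23.
After op 5 (insert('g')): buffer="kgqbtkkggg" (len 10), cursors c1@2 c2@9 c3@9, authorship 11...2323.
Authorship (.=original, N=cursor N): 1 1 . . . 2 3 2 3 .
Index 7: author = 2

Answer: cursor 2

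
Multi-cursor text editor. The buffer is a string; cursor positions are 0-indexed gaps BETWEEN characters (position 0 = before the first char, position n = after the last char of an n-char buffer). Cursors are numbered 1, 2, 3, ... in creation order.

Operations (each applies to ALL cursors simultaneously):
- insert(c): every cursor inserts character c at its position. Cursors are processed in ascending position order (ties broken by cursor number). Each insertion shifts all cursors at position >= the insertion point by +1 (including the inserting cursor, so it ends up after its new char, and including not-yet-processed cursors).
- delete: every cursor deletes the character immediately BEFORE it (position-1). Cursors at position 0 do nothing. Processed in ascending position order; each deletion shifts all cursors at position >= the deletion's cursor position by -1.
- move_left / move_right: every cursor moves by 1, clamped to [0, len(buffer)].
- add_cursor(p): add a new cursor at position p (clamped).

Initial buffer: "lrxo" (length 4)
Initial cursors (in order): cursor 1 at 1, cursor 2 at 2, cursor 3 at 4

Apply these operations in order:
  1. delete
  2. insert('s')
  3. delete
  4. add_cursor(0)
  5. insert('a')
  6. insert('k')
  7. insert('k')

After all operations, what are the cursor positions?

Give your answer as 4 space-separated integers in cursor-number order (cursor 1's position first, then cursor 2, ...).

Answer: 9 9 13 9

Derivation:
After op 1 (delete): buffer="x" (len 1), cursors c1@0 c2@0 c3@1, authorship .
After op 2 (insert('s')): buffer="ssxs" (len 4), cursors c1@2 c2@2 c3@4, authorship 12.3
After op 3 (delete): buffer="x" (len 1), cursors c1@0 c2@0 c3@1, authorship .
After op 4 (add_cursor(0)): buffer="x" (len 1), cursors c1@0 c2@0 c4@0 c3@1, authorship .
After op 5 (insert('a')): buffer="aaaxa" (len 5), cursors c1@3 c2@3 c4@3 c3@5, authorship 124.3
After op 6 (insert('k')): buffer="aaakkkxak" (len 9), cursors c1@6 c2@6 c4@6 c3@9, authorship 124124.33
After op 7 (insert('k')): buffer="aaakkkkkkxakk" (len 13), cursors c1@9 c2@9 c4@9 c3@13, authorship 124124124.333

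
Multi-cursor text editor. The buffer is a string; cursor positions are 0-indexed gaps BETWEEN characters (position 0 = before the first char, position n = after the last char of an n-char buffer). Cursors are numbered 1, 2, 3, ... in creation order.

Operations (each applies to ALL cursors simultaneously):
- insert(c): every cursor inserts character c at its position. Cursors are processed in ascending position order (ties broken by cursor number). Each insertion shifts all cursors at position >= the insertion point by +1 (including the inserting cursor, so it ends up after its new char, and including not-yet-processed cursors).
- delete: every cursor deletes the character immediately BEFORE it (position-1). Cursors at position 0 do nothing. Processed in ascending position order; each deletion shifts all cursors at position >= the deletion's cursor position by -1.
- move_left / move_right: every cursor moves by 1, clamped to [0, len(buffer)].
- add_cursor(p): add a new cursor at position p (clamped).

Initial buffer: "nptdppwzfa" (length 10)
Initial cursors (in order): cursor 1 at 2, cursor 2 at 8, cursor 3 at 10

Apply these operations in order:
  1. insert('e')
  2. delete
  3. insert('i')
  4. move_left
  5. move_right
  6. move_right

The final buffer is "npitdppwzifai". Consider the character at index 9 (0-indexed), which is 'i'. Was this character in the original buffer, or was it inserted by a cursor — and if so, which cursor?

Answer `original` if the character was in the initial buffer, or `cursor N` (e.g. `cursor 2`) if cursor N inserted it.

After op 1 (insert('e')): buffer="npetdppwzefae" (len 13), cursors c1@3 c2@10 c3@13, authorship ..1......2..3
After op 2 (delete): buffer="nptdppwzfa" (len 10), cursors c1@2 c2@8 c3@10, authorship ..........
After op 3 (insert('i')): buffer="npitdppwzifai" (len 13), cursors c1@3 c2@10 c3@13, authorship ..1......2..3
After op 4 (move_left): buffer="npitdppwzifai" (len 13), cursors c1@2 c2@9 c3@12, authorship ..1......2..3
After op 5 (move_right): buffer="npitdppwzifai" (len 13), cursors c1@3 c2@10 c3@13, authorship ..1......2..3
After op 6 (move_right): buffer="npitdppwzifai" (len 13), cursors c1@4 c2@11 c3@13, authorship ..1......2..3
Authorship (.=original, N=cursor N): . . 1 . . . . . . 2 . . 3
Index 9: author = 2

Answer: cursor 2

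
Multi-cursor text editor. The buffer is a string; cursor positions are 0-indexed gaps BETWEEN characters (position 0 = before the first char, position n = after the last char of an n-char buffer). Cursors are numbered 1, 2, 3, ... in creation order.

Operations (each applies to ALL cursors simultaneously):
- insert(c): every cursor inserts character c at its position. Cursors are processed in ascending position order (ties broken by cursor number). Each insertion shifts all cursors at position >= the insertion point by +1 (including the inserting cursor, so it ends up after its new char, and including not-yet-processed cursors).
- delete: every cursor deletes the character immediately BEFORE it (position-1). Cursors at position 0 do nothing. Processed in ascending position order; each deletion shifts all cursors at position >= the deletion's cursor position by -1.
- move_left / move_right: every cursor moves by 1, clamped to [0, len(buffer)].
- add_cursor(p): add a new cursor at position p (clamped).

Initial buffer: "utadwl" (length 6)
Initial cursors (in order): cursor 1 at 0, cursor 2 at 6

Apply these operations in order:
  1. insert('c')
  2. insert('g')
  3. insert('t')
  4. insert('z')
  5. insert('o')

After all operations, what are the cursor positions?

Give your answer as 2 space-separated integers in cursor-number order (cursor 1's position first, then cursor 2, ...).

Answer: 5 16

Derivation:
After op 1 (insert('c')): buffer="cutadwlc" (len 8), cursors c1@1 c2@8, authorship 1......2
After op 2 (insert('g')): buffer="cgutadwlcg" (len 10), cursors c1@2 c2@10, authorship 11......22
After op 3 (insert('t')): buffer="cgtutadwlcgt" (len 12), cursors c1@3 c2@12, authorship 111......222
After op 4 (insert('z')): buffer="cgtzutadwlcgtz" (len 14), cursors c1@4 c2@14, authorship 1111......2222
After op 5 (insert('o')): buffer="cgtzoutadwlcgtzo" (len 16), cursors c1@5 c2@16, authorship 11111......22222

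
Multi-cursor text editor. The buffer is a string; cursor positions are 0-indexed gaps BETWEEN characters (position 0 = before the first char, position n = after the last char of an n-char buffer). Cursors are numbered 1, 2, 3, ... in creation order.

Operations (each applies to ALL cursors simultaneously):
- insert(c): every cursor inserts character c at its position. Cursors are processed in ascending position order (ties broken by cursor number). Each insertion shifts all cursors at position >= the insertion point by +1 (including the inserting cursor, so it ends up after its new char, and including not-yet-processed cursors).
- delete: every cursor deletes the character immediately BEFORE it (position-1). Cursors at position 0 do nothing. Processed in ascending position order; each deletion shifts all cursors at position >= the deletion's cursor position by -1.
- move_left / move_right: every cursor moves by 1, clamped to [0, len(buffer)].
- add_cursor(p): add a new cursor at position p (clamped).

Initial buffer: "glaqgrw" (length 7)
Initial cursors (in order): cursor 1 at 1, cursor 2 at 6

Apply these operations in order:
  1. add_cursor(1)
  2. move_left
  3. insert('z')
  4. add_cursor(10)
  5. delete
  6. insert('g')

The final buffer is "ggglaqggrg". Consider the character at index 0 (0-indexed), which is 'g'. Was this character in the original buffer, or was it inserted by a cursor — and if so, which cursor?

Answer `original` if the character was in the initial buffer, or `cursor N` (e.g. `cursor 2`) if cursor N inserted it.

After op 1 (add_cursor(1)): buffer="glaqgrw" (len 7), cursors c1@1 c3@1 c2@6, authorship .......
After op 2 (move_left): buffer="glaqgrw" (len 7), cursors c1@0 c3@0 c2@5, authorship .......
After op 3 (insert('z')): buffer="zzglaqgzrw" (len 10), cursors c1@2 c3@2 c2@8, authorship 13.....2..
After op 4 (add_cursor(10)): buffer="zzglaqgzrw" (len 10), cursors c1@2 c3@2 c2@8 c4@10, authorship 13.....2..
After op 5 (delete): buffer="glaqgr" (len 6), cursors c1@0 c3@0 c2@5 c4@6, authorship ......
After op 6 (insert('g')): buffer="ggglaqggrg" (len 10), cursors c1@2 c3@2 c2@8 c4@10, authorship 13.....2.4
Authorship (.=original, N=cursor N): 1 3 . . . . . 2 . 4
Index 0: author = 1

Answer: cursor 1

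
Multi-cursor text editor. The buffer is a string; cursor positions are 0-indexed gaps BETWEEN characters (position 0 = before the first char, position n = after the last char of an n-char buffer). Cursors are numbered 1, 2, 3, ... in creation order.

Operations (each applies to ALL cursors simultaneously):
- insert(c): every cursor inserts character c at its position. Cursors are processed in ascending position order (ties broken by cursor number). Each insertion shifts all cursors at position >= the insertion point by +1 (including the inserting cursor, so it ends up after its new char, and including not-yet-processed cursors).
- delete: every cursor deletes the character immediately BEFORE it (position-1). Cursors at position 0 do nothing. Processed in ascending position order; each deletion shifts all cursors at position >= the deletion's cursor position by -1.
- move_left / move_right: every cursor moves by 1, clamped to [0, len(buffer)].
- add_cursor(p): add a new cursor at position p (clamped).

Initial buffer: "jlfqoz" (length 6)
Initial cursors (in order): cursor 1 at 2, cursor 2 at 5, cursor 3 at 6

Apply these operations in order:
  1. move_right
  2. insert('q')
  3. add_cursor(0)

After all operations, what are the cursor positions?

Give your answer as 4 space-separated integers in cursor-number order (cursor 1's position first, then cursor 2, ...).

After op 1 (move_right): buffer="jlfqoz" (len 6), cursors c1@3 c2@6 c3@6, authorship ......
After op 2 (insert('q')): buffer="jlfqqozqq" (len 9), cursors c1@4 c2@9 c3@9, authorship ...1...23
After op 3 (add_cursor(0)): buffer="jlfqqozqq" (len 9), cursors c4@0 c1@4 c2@9 c3@9, authorship ...1...23

Answer: 4 9 9 0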